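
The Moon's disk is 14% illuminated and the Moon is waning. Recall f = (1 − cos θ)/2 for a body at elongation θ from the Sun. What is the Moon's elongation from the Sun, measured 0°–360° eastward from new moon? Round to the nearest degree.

316°

From f = (1 − cos θ)/2: cos θ = 1 − 2×0.14 = 0.720; arccos → 43.9°.
Since the Moon is past full (waning), take the reflex angle: θ = 360° − 43.9° = 316.1°.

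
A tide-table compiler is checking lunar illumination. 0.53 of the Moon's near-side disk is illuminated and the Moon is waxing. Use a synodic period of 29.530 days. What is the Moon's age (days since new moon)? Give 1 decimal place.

Invert f = (1 − cos θ)/2 to get cos θ = 1 − 2(0.53) = -0.060, hence θ₀ = arccos -0.060 = 93.4°.
Before full moon the principal value applies: θ = 93.4°.
That fraction of the synodic month is 93.4/360 × 29.530 d ≈ 7.66 d.

7.7 days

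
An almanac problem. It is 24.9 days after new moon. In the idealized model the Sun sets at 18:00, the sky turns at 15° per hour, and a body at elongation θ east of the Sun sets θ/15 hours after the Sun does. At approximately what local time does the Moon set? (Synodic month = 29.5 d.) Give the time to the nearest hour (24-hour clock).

14:00

Elongation θ = 360° × 24.9/29.5 ≈ 303.9°.
The Moon trails the Sun by θ/15 = 303.9/15 ≈ 20.26 hours.
18:00 + 20.26 h ≈ 14:15 → 14:00 to the nearest hour.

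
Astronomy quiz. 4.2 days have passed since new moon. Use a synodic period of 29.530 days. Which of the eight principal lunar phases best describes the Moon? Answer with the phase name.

θ ≈ 360° × 4.2/29.530 = 51°, which falls in the waxing crescent sector.

waxing crescent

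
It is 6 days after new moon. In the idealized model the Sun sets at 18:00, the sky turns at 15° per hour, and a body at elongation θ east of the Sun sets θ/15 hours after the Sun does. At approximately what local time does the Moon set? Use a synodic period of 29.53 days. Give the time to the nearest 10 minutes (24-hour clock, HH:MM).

22:50

Phase angle: θ = 360°·(6 d)/(29.53 d) = 73.1°.
At 15° of sky rotation per hour, 73.1° corresponds to a 4.88 h lag.
18:00 + 4.876 h ≈ 22:53 → 22:50 to the nearest ten minutes.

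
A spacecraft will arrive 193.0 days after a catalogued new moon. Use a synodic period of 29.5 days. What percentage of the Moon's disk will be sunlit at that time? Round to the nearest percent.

Reduce mod P: 193.0 − 6×29.5 = 16.00 d into the current lunation.
Elongation θ = 360° × 16.00/29.5 ≈ 195.3°.
Illuminated fraction = (1 − cos 195.3°)/2 = (1 − (-0.965))/2 ≈ 0.982, so 98%.

98%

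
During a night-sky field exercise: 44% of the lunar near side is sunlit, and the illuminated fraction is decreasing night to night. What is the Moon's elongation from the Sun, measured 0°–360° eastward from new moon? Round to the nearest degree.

From f = (1 − cos θ)/2: cos θ = 1 − 2×0.44 = 0.120; arccos → 83.1°.
A waning Moon lies in 180°–360°, so θ = 360° − 83.1° = 276.9°.

277°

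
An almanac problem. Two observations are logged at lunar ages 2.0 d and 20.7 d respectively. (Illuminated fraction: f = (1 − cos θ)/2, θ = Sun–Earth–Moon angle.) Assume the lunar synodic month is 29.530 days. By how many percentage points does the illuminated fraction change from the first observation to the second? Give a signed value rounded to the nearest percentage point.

First observation: θ = 360°·2.0/29.530 = 24.4°, so f = 0.045.
Second observation: θ = 252.4°, f = 0.652.
Δf = 0.652 − 0.045 = +0.607, i.e. +61 pp.

+61 pp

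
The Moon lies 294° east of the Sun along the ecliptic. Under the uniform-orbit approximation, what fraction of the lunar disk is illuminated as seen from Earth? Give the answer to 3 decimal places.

cos 294° = 0.407, so f = (1 − 0.407)/2 = 0.297.

0.297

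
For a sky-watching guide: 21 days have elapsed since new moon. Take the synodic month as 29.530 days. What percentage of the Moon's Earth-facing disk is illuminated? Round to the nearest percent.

The Moon has covered 21/29.530 of its cycle, so θ ≈ 360° × 21/29.530 = 256.0°.
Illuminated fraction = (1 − cos 256.0°)/2 = (1 − (-0.242))/2 ≈ 0.621, so 62%.

62%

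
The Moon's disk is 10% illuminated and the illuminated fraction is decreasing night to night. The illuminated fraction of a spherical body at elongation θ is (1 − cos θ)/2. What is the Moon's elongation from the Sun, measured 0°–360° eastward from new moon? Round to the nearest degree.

Invert f = (1 − cos θ)/2 to get cos θ = 1 − 2(0.10) = 0.800, hence θ₀ = arccos 0.800 = 36.9°.
A waning Moon lies in 180°–360°, so θ = 360° − 36.9° = 323.1°.

323°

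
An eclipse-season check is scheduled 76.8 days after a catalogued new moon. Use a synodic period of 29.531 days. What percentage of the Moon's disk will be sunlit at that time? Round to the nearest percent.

90%

Reduce mod P: 76.8 − 2×29.531 = 17.74 d into the current lunation.
Elongation θ = 360° × 17.74/29.531 ≈ 216.2°.
Illuminated fraction = (1 − cos 216.2°)/2 = (1 − (-0.807))/2 ≈ 0.903, so 90%.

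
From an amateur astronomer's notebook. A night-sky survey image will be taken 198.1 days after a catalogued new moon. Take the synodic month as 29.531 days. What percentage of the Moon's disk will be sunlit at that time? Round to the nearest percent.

198.1/29.531 = 6.708 lunations, so 6 complete cycles and 20.91 d into the next.
Elongation θ = 360° × 20.91/29.531 ≈ 255.0°.
cos 255.0° = (-0.260), so f = (1 − (-0.260))/2 = 0.630, so 63%.

63%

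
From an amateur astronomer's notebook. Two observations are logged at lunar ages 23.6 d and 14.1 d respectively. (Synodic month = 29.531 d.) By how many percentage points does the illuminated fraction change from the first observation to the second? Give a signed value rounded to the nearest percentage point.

First observation: θ = 360°·23.6/29.531 = 287.7°, so f = 0.348.
Second observation: θ = 171.9°, f = 0.995.
Δf = 0.995 − 0.348 = +0.647, i.e. +65 pp.

+65 pp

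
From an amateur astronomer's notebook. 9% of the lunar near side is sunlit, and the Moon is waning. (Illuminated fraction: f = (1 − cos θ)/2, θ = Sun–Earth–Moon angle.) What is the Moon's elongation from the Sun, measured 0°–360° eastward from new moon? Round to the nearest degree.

Invert f = (1 − cos θ)/2 to get cos θ = 1 − 2(0.09) = 0.820, hence θ₀ = arccos 0.820 = 34.9°.
Waning ⇒ past full, so θ = 360° − 34.9° = 325.1°.

325°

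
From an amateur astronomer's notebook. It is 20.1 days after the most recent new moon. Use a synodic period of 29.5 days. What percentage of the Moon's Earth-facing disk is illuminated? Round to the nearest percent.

Phase angle: θ = 360°·(20.1 d)/(29.5 d) = 245.3°.
Illuminated fraction = (1 − cos 245.3°)/2 = (1 − (-0.418))/2 ≈ 0.709, so 71%.

71%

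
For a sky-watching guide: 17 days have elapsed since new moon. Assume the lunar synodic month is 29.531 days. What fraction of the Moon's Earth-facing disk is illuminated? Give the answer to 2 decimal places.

0.94

Phase angle: θ = 360°·(17 d)/(29.531 d) = 207.2°.
With cos θ = (-0.889), the lit fraction is (1 − (-0.889))/2 ≈ 0.945.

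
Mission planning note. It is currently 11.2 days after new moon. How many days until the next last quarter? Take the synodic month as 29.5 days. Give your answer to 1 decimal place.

10.9 days

Last quarter is 0.75 of the way through the cycle: age 0.75 × 29.5 = 22.125 d.
So 10.925 days remain (22.125 − 11.2).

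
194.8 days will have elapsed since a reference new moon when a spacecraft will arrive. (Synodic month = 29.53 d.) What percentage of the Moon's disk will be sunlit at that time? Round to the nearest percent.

91%

194.8 d spans 6 complete synodic months (6 × 29.53 = 177.18 d) plus 17.62 d.
Phase angle: θ = 360°·(17.62 d)/(29.53 d) = 214.8°.
cos 214.8° = (-0.821), so f = (1 − (-0.821))/2 = 0.911, so 91%.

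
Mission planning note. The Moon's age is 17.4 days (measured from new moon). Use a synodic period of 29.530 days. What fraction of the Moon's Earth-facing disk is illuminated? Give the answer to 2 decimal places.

Phase angle: θ = 360°·(17.4 d)/(29.530 d) = 212.1°.
cos 212.1° = (-0.847), so f = (1 − (-0.847))/2 = 0.923.

0.92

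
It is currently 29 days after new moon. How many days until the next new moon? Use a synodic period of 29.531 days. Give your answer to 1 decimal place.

0.5 days

One full lunation from the last new moon is 29.531 d; remaining = 29.531 − 29 = 0.531 d.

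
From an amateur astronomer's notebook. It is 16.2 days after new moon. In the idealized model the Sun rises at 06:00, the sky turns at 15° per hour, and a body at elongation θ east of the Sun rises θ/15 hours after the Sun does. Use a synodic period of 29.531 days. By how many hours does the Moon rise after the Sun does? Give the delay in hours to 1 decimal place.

Elongation θ = 360° × 16.2/29.531 ≈ 197.5°.
At 15° of sky rotation per hour, 197.5° corresponds to a 13.17 h lag.
So the Moon rises 13.17 h after the Sun.

13.2 h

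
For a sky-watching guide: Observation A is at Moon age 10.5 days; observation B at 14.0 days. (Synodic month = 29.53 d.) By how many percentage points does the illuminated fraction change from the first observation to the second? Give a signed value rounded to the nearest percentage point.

+19 percentage points

θ₁ = 360° × 10.5/29.53 = 128.0°, f₁ = (1 − cos θ₁)/2 = 0.808.
θ₂ = 360° × 14.0/29.53 = 170.7°, f₂ = (1 − cos θ₂)/2 = 0.993.
Change = f₂ − f₁ = +0.186 → +19 percentage points.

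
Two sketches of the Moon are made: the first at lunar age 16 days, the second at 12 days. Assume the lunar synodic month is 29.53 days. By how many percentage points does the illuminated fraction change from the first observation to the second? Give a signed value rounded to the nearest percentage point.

First observation: θ = 360°·16/29.53 = 195.1°, so f = 0.983.
Second observation: θ = 146.3°, f = 0.916.
Δf = 0.916 − 0.983 = -0.067, i.e. -7 pp.

-7 pp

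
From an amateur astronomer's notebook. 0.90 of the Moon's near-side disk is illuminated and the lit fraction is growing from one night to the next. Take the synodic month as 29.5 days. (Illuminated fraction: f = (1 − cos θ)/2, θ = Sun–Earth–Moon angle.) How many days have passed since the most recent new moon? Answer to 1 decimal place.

11.7 days

Invert f = (1 − cos θ)/2 to get cos θ = 1 − 2(0.90) = -0.800, hence θ₀ = arccos -0.800 = 143.1°.
Waxing ⇒ before full, so θ = 143.1°.
Age = 29.5 × 143.1°/360° ≈ 11.73 days.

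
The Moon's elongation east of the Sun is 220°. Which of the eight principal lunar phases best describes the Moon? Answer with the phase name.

waning gibbous

220° lies in the waning gibbous sector of the 8-phase cycle.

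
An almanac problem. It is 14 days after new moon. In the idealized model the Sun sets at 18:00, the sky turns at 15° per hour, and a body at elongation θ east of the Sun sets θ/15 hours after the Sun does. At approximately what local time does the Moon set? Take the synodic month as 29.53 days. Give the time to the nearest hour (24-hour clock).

Elongation θ = 360° × 14/29.53 ≈ 170.7°.
Delay after the Sun = 170.7° / (15°/h) ≈ 11.38 h.
18:00 + 11.38 h ≈ 05:23 → 05:00 to the nearest hour.

05:00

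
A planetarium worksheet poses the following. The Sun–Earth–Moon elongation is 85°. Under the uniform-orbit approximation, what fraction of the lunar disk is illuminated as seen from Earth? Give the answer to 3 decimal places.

0.456

Half-versine of 85°: (1 − 0.087)/2 = 0.456.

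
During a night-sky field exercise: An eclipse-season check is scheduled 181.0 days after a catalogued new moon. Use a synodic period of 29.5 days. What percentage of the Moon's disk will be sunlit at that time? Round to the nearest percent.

181.0 d spans 6 complete synodic months (6 × 29.5 = 177.00 d) plus 4.00 d.
Phase angle: θ = 360°·(4.00 d)/(29.5 d) = 48.8°.
cos 48.8° = 0.659, so f = (1 − 0.659)/2 = 0.171, so 17%.

17%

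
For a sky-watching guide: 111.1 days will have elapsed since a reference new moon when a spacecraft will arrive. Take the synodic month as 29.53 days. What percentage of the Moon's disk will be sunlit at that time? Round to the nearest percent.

46%

111.1 d spans 3 complete synodic months (3 × 29.53 = 88.59 d) plus 22.51 d.
Elongation θ = 360° × 22.51/29.53 ≈ 274.4°.
Illuminated fraction = (1 − cos 274.4°)/2 = (1 − 0.077)/2 ≈ 0.461, so 46%.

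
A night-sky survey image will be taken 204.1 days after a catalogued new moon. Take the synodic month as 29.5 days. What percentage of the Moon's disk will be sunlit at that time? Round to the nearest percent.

6%

204.1 d spans 6 complete synodic months (6 × 29.5 = 177.00 d) plus 27.10 d.
The Moon has covered 27.10/29.5 of its cycle, so θ ≈ 360° × 27.10/29.5 = 330.7°.
With cos θ = 0.872, the lit fraction is (1 − 0.872)/2 ≈ 0.064, so 6%.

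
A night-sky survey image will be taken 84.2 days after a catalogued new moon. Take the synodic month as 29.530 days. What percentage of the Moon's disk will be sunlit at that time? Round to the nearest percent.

20%

Reduce mod P: 84.2 − 2×29.530 = 25.14 d into the current lunation.
Phase angle: θ = 360°·(25.14 d)/(29.530 d) = 306.5°.
Illuminated fraction = (1 − cos 306.5°)/2 = (1 − 0.595)/2 ≈ 0.203, so 20%.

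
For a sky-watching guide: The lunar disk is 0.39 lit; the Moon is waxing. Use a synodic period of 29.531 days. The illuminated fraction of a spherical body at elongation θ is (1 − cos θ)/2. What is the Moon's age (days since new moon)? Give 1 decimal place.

6.3 days

From f = (1 − cos θ)/2: cos θ = 1 − 2×0.39 = 0.220; arccos → 77.3°.
Waxing ⇒ before full, so θ = 77.3°.
That fraction of the synodic month is 77.3/360 × 29.531 d ≈ 6.34 d.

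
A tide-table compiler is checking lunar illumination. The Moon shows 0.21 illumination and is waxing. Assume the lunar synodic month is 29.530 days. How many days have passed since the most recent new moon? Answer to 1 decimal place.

4.5 days

Invert f = (1 − cos θ)/2 to get cos θ = 1 − 2(0.21) = 0.580, hence θ₀ = arccos 0.580 = 54.5°.
Before full moon the principal value applies: θ = 54.5°.
Age = 29.530 × 54.5°/360° ≈ 4.47 days.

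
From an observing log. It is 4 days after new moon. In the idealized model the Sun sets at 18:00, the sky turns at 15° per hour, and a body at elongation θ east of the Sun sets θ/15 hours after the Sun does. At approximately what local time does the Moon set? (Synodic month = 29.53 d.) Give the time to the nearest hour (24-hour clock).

Elongation θ = 360° × 4/29.53 ≈ 48.8°.
The Moon trails the Sun by θ/15 = 48.8/15 ≈ 3.25 hours.
18:00 + 3.25 h ≈ 21:15 → 21:00 to the nearest hour.

21:00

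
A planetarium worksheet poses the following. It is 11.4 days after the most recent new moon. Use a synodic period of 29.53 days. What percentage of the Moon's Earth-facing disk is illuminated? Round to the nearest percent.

Phase angle: θ = 360°·(11.4 d)/(29.53 d) = 139.0°.
With cos θ = (-0.754), the lit fraction is (1 − (-0.754))/2 ≈ 0.877, so 88%.

88%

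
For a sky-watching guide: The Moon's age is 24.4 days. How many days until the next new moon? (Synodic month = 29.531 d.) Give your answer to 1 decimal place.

5.1 days

The next new moon completes the synodic month: 29.531 − 24.4 = 5.131 days.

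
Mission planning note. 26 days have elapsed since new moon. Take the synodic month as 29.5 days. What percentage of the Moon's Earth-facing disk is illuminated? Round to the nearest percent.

13%

The Moon has covered 26/29.5 of its cycle, so θ ≈ 360° × 26/29.5 = 317.3°.
With cos θ = 0.735, the lit fraction is (1 − 0.735)/2 ≈ 0.133, so 13%.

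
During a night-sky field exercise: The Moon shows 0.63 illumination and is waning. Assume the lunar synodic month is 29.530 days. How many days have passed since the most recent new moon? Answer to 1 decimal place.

Invert f = (1 − cos θ)/2 to get cos θ = 1 − 2(0.63) = -0.260, hence θ₀ = arccos -0.260 = 105.1°.
A waning Moon lies in 180°–360°, so θ = 360° − 105.1° = 254.9°.
Age = 29.530 × 254.9°/360° ≈ 20.91 days.

20.9 days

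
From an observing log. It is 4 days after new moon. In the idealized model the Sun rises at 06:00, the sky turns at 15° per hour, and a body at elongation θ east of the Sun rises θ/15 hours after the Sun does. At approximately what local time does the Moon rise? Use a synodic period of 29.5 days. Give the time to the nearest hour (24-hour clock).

09:00

The Moon has covered 4/29.5 of its cycle, so θ ≈ 360° × 4/29.5 = 48.8°.
At 15° of sky rotation per hour, 48.8° corresponds to a 3.25 h lag.
06:00 + 3.25 h ≈ 09:15 → 09:00 to the nearest hour.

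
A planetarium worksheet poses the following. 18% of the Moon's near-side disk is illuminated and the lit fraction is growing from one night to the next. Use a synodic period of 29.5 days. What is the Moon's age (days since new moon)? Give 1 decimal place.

4.1 days

cos θ = 1 − 2f = 0.640, giving a principal value of 50.2°.
Waxing ⇒ before full, so θ = 50.2°.
Age = 29.5 × 50.2°/360° ≈ 4.11 days.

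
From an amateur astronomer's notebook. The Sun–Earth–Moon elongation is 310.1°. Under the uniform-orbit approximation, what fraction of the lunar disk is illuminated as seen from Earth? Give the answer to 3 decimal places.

0.178

f = (1 − cos 310.1°)/2 = (1 − 0.644)/2 ≈ 0.178.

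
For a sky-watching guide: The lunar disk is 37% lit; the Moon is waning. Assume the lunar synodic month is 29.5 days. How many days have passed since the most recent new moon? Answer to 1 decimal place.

cos θ = 1 − 2f = 0.260, giving a principal value of 74.9°.
Since the Moon is past full (waning), take the reflex angle: θ = 360° − 74.9° = 285.1°.
Age = 29.5 × 285.1°/360° ≈ 23.36 days.

23.4 days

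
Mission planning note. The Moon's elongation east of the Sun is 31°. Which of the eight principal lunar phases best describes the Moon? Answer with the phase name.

31° lies in the waxing crescent sector of the 8-phase cycle.

waxing crescent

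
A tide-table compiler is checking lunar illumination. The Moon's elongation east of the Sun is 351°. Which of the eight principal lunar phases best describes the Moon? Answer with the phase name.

new moon

351° lies in the new moon sector of the 8-phase cycle.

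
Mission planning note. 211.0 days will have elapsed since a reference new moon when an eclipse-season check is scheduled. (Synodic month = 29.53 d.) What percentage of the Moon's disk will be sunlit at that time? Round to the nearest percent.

211.0 d spans 7 complete synodic months (7 × 29.53 = 206.71 d) plus 4.29 d.
Phase angle: θ = 360°·(4.29 d)/(29.53 d) = 52.3°.
Illuminated fraction = (1 − cos 52.3°)/2 = (1 − 0.612)/2 ≈ 0.194, so 19%.

19%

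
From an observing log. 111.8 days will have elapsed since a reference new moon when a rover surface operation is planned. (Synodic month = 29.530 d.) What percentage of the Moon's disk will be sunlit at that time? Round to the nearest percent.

39%

111.8/29.530 = 3.786 lunations, so 3 complete cycles and 23.21 d into the next.
The Moon has covered 23.21/29.530 of its cycle, so θ ≈ 360° × 23.21/29.530 = 283.0°.
cos 283.0° = 0.224, so f = (1 − 0.224)/2 = 0.388, so 39%.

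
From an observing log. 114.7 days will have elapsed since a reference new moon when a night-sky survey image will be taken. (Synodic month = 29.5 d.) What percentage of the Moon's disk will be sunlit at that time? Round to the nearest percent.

12%

Reduce mod P: 114.7 − 3×29.5 = 26.20 d into the current lunation.
Elongation θ = 360° × 26.20/29.5 ≈ 319.7°.
Illuminated fraction = (1 − cos 319.7°)/2 = (1 − 0.763)/2 ≈ 0.119, so 12%.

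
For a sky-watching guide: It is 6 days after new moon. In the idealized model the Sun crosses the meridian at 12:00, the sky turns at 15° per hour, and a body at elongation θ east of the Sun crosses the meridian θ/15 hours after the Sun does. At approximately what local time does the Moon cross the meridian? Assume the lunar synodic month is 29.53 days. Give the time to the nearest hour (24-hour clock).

Elongation θ = 360° × 6/29.53 ≈ 73.1°.
At 15° of sky rotation per hour, 73.1° corresponds to a 4.88 h lag.
12:00 + 4.88 h ≈ 16:53 → 17:00 to the nearest hour.

17:00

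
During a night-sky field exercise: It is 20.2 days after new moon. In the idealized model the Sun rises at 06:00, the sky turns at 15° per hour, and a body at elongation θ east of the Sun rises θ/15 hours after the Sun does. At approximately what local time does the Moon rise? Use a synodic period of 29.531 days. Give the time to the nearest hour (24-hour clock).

22:00

The Moon has covered 20.2/29.531 of its cycle, so θ ≈ 360° × 20.2/29.531 = 246.2°.
At 15° of sky rotation per hour, 246.2° corresponds to a 16.42 h lag.
06:00 + 16.42 h ≈ 22:25 → 22:00 to the nearest hour.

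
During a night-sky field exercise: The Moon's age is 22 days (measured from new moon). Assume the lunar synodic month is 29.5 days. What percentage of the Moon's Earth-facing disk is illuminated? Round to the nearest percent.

51%

The Moon has covered 22/29.5 of its cycle, so θ ≈ 360° × 22/29.5 = 268.5°.
cos 268.5° = (-0.027), so f = (1 − (-0.027))/2 = 0.513, so 51%.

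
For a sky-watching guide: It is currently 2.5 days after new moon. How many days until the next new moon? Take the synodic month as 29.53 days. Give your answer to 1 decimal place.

One full lunation from the last new moon is 29.53 d; remaining = 29.53 − 2.5 = 27.030 d.

27.0 days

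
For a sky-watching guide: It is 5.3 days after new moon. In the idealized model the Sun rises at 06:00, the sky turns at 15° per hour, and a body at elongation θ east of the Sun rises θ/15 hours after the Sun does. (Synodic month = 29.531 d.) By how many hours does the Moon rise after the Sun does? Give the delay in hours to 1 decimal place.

4.3 h

Elongation θ = 360° × 5.3/29.531 ≈ 64.6°.
Delay after the Sun = 64.6° / (15°/h) ≈ 4.31 h.
So the Moon rises 4.31 h after the Sun.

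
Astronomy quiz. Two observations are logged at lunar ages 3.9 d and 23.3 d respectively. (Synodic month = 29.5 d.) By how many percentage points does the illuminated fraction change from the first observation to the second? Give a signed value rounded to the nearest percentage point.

θ₁ = 360° × 3.9/29.5 = 47.6°, f₁ = (1 − cos θ₁)/2 = 0.163.
θ₂ = 360° × 23.3/29.5 = 284.3°, f₂ = (1 − cos θ₂)/2 = 0.376.
Change = f₂ − f₁ = +0.213 → +21 percentage points.

+21 pp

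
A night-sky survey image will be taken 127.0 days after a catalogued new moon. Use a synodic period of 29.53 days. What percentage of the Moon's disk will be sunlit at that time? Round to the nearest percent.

Reduce mod P: 127.0 − 4×29.53 = 8.88 d into the current lunation.
Elongation θ = 360° × 8.88/29.53 ≈ 108.3°.
Illuminated fraction = (1 − cos 108.3°)/2 = (1 − (-0.313))/2 ≈ 0.657, so 66%.

66%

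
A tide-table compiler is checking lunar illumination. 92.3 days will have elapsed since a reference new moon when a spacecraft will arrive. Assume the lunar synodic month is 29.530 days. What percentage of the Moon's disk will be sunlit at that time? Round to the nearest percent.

92.3/29.530 = 3.126 lunations, so 3 complete cycles and 3.71 d into the next.
The Moon has covered 3.71/29.530 of its cycle, so θ ≈ 360° × 3.71/29.530 = 45.2°.
cos 45.2° = 0.704, so f = (1 − 0.704)/2 = 0.148, so 15%.

15%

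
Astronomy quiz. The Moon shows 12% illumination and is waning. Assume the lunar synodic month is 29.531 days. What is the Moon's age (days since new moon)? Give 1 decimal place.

26.2 days

Invert f = (1 − cos θ)/2 to get cos θ = 1 − 2(0.12) = 0.760, hence θ₀ = arccos 0.760 = 40.5°.
A waning Moon lies in 180°–360°, so θ = 360° − 40.5° = 319.5°.
That fraction of the synodic month is 319.5/360 × 29.531 d ≈ 26.21 d.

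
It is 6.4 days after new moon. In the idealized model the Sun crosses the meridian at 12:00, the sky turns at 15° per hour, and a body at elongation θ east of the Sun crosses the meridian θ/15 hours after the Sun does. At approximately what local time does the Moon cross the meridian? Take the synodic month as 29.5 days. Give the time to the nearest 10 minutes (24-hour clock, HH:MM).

17:10

The Moon has covered 6.4/29.5 of its cycle, so θ ≈ 360° × 6.4/29.5 = 78.1°.
At 15° of sky rotation per hour, 78.1° corresponds to a 5.21 h lag.
12:00 + 5.207 h ≈ 17:12 → 17:10 to the nearest ten minutes.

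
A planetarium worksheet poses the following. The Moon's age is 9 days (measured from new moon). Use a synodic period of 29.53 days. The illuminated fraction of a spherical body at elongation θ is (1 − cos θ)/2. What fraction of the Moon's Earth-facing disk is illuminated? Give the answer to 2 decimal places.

0.67

Elongation θ = 360° × 9/29.53 ≈ 109.7°.
cos 109.7° = (-0.337), so f = (1 − (-0.337))/2 = 0.669.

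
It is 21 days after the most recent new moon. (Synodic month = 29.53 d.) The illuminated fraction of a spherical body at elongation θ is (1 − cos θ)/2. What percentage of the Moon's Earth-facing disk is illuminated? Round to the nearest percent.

The Moon has covered 21/29.53 of its cycle, so θ ≈ 360° × 21/29.53 = 256.0°.
With cos θ = (-0.242), the lit fraction is (1 − (-0.242))/2 ≈ 0.621, so 62%.

62%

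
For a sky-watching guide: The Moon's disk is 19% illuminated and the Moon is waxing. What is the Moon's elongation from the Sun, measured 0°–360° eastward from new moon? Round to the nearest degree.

52°

Invert f = (1 − cos θ)/2 to get cos θ = 1 − 2(0.19) = 0.620, hence θ₀ = arccos 0.620 = 51.7°.
The Moon is waxing (0°–180°), so θ = 51.7° directly.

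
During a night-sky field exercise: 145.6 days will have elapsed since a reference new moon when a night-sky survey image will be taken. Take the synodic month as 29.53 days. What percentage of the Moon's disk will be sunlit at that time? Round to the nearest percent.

5%

145.6/29.53 = 4.931 lunations, so 4 complete cycles and 27.48 d into the next.
Elongation θ = 360° × 27.48/29.53 ≈ 335.0°.
Illuminated fraction = (1 − cos 335.0°)/2 = (1 − 0.906)/2 ≈ 0.047, so 5%.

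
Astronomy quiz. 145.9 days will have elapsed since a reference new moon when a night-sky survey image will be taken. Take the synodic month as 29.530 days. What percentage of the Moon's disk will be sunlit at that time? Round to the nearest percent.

Reduce mod P: 145.9 − 4×29.530 = 27.78 d into the current lunation.
Phase angle: θ = 360°·(27.78 d)/(29.530 d) = 338.7°.
Illuminated fraction = (1 − cos 338.7°)/2 = (1 − 0.931)/2 ≈ 0.034, so 3%.

3%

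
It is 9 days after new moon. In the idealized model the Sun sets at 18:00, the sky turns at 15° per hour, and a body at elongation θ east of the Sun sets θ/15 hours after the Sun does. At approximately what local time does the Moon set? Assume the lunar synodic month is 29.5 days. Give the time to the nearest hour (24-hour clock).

The Moon has covered 9/29.5 of its cycle, so θ ≈ 360° × 9/29.5 = 109.8°.
At 15° of sky rotation per hour, 109.8° corresponds to a 7.32 h lag.
18:00 + 7.32 h ≈ 01:19 → 01:00 to the nearest hour.

01:00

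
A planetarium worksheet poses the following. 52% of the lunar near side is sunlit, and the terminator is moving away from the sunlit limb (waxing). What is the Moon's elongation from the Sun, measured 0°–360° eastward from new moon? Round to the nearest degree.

92°

From f = (1 − cos θ)/2: cos θ = 1 − 2×0.52 = -0.040; arccos → 92.3°.
Before full moon the principal value applies: θ = 92.3°.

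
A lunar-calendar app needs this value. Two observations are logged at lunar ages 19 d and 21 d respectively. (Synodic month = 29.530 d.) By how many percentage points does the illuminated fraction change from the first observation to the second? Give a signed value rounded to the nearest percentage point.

First observation: θ = 360°·19/29.530 = 231.6°, so f = 0.810.
Second observation: θ = 256.0°, f = 0.621.
Δf = 0.621 − 0.810 = -0.190, i.e. -19 pp.

-19 pp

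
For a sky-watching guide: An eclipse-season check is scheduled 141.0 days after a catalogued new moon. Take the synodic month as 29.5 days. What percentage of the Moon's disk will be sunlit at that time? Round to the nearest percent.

Reduce mod P: 141.0 − 4×29.5 = 23.00 d into the current lunation.
Elongation θ = 360° × 23.00/29.5 ≈ 280.7°.
cos 280.7° = 0.185, so f = (1 − 0.185)/2 = 0.407, so 41%.

41%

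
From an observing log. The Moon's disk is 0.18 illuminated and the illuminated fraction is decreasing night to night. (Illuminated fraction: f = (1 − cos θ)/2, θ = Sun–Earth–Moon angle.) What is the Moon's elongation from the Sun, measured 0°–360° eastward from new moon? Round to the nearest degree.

cos θ = 1 − 2f = 0.640, giving a principal value of 50.2°.
A waning Moon lies in 180°–360°, so θ = 360° − 50.2° = 309.8°.

310°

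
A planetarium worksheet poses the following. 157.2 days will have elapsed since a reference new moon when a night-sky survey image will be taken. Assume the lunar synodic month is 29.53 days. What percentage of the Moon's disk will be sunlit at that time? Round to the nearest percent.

72%

157.2 d spans 5 complete synodic months (5 × 29.53 = 147.65 d) plus 9.55 d.
Phase angle: θ = 360°·(9.55 d)/(29.53 d) = 116.4°.
Illuminated fraction = (1 − cos 116.4°)/2 = (1 − (-0.445))/2 ≈ 0.723, so 72%.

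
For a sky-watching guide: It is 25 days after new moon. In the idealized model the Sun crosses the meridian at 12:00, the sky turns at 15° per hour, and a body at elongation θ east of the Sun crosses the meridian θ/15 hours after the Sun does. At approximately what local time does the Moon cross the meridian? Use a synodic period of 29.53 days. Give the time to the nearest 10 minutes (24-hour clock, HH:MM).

The Moon has covered 25/29.53 of its cycle, so θ ≈ 360° × 25/29.53 = 304.8°.
Delay after the Sun = 304.8° / (15°/h) ≈ 20.32 h.
12:00 + 20.318 h ≈ 08:19 → 08:20 to the nearest ten minutes.

08:20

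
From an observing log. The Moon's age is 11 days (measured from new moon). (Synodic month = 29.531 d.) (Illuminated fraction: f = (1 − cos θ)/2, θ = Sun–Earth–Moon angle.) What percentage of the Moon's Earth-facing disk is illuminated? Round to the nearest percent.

Phase angle: θ = 360°·(11 d)/(29.531 d) = 134.1°.
cos 134.1° = (-0.696), so f = (1 − (-0.696))/2 = 0.848, so 85%.

85%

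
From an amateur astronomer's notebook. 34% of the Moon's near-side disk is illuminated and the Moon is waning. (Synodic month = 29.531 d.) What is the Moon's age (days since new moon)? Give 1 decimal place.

Invert f = (1 − cos θ)/2 to get cos θ = 1 − 2(0.34) = 0.320, hence θ₀ = arccos 0.320 = 71.3°.
Waning ⇒ past full, so θ = 360° − 71.3° = 288.7°.
Age = 29.531 × 288.7°/360° ≈ 23.68 days.

23.7 days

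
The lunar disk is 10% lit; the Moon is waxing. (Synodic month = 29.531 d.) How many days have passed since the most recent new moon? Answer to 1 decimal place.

From f = (1 − cos θ)/2: cos θ = 1 − 2×0.10 = 0.800; arccos → 36.9°.
The Moon is waxing (0°–180°), so θ = 36.9° directly.
At 360°/29.531 d per day, 36.9° corresponds to 3.02 days.

3.0 days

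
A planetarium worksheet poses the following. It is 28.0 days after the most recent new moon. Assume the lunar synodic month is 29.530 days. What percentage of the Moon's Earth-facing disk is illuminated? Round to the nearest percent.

3%

Elongation θ = 360° × 28.0/29.530 ≈ 341.3°.
With cos θ = 0.947, the lit fraction is (1 − 0.947)/2 ≈ 0.026, so 3%.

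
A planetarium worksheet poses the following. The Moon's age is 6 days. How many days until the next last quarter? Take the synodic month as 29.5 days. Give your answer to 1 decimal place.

Last quarter is 0.75 of the way through the cycle: age 0.75 × 29.5 = 22.125 d.
So 16.125 days remain (22.125 − 6).

16.1 days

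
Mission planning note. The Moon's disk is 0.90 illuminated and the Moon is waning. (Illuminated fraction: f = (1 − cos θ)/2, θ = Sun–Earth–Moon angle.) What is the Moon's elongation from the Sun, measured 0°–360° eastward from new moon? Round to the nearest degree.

From f = (1 − cos θ)/2: cos θ = 1 − 2×0.90 = -0.800; arccos → 143.1°.
Waning ⇒ past full, so θ = 360° − 143.1° = 216.9°.

217°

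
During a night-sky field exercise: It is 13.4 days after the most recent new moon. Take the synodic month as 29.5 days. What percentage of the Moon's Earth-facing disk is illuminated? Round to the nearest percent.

The Moon has covered 13.4/29.5 of its cycle, so θ ≈ 360° × 13.4/29.5 = 163.5°.
cos 163.5° = (-0.959), so f = (1 − (-0.959))/2 = 0.979, so 98%.

98%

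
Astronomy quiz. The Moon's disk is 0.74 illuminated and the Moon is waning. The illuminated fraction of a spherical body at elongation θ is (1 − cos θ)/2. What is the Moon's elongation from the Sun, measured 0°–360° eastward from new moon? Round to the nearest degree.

241°

From f = (1 − cos θ)/2: cos θ = 1 − 2×0.74 = -0.480; arccos → 118.7°.
Waning ⇒ past full, so θ = 360° − 118.7° = 241.3°.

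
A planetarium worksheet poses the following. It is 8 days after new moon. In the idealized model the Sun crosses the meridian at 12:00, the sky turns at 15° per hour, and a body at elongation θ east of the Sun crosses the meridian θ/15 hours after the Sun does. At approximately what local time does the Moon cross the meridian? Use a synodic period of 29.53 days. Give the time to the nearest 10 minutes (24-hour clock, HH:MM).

18:30

Elongation θ = 360° × 8/29.53 ≈ 97.5°.
The Moon trails the Sun by θ/15 = 97.5/15 ≈ 6.50 hours.
12:00 + 6.502 h ≈ 18:30 → 18:30 to the nearest ten minutes.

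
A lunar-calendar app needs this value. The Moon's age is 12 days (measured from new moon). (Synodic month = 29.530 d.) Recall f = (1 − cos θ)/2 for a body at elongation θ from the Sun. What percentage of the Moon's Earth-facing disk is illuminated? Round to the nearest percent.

92%

The Moon has covered 12/29.530 of its cycle, so θ ≈ 360° × 12/29.530 = 146.3°.
cos 146.3° = (-0.832), so f = (1 − (-0.832))/2 = 0.916, so 92%.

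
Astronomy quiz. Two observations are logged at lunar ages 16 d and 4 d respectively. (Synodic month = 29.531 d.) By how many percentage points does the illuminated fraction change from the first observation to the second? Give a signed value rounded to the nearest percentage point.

-81 pp

First observation: θ = 360°·16/29.531 = 195.0°, so f = 0.983.
Second observation: θ = 48.8°, f = 0.170.
Δf = 0.170 − 0.983 = -0.812, i.e. -81 pp.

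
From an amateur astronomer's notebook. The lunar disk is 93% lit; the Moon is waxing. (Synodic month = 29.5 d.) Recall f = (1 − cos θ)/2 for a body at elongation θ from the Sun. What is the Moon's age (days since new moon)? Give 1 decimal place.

12.2 days

From f = (1 − cos θ)/2: cos θ = 1 − 2×0.93 = -0.860; arccos → 149.3°.
Waxing ⇒ before full, so θ = 149.3°.
That fraction of the synodic month is 149.3/360 × 29.5 d ≈ 12.24 d.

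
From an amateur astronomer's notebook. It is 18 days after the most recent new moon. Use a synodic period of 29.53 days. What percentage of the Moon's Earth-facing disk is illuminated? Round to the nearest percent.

89%

Elongation θ = 360° × 18/29.53 ≈ 219.4°.
With cos θ = (-0.772), the lit fraction is (1 − (-0.772))/2 ≈ 0.886, so 89%.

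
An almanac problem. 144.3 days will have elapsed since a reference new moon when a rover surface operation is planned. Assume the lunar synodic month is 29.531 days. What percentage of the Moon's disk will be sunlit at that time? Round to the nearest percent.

Reduce mod P: 144.3 − 4×29.531 = 26.18 d into the current lunation.
Phase angle: θ = 360°·(26.18 d)/(29.531 d) = 319.1°.
Illuminated fraction = (1 − cos 319.1°)/2 = (1 − 0.756)/2 ≈ 0.122, so 12%.

12%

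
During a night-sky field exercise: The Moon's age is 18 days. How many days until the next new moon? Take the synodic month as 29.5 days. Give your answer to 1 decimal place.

11.5 days

The next new moon completes the synodic month: 29.5 − 18 = 11.500 days.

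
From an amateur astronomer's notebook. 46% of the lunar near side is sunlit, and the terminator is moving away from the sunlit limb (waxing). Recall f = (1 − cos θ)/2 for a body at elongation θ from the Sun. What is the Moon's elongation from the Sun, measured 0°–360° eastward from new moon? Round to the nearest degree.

85°

cos θ = 1 − 2f = 0.080, giving a principal value of 85.4°.
The Moon is waxing (0°–180°), so θ = 85.4° directly.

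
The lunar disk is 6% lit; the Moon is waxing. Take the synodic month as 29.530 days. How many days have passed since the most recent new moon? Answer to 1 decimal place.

cos θ = 1 − 2f = 0.880, giving a principal value of 28.4°.
Before full moon the principal value applies: θ = 28.4°.
Age = 29.530 × 28.4°/360° ≈ 2.33 days.

2.3 days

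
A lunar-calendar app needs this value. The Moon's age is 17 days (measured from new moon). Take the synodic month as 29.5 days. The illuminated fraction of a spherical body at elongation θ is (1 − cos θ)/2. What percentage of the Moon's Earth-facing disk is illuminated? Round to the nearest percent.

Phase angle: θ = 360°·(17 d)/(29.5 d) = 207.5°.
With cos θ = (-0.887), the lit fraction is (1 − (-0.887))/2 ≈ 0.944, so 94%.

94%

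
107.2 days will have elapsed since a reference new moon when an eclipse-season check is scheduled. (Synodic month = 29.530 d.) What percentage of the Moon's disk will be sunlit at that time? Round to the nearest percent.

84%

107.2/29.530 = 3.630 lunations, so 3 complete cycles and 18.61 d into the next.
The Moon has covered 18.61/29.530 of its cycle, so θ ≈ 360° × 18.61/29.530 = 226.9°.
With cos θ = (-0.684), the lit fraction is (1 − (-0.684))/2 ≈ 0.842, so 84%.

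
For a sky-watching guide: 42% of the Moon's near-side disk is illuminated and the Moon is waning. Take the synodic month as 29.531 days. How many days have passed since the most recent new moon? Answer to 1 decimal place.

cos θ = 1 − 2f = 0.160, giving a principal value of 80.8°.
Waning ⇒ past full, so θ = 360° − 80.8° = 279.2°.
That fraction of the synodic month is 279.2/360 × 29.531 d ≈ 22.90 d.

22.9 days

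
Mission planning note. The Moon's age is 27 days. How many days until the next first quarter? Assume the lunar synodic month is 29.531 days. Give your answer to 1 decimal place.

First quarter occurs at elongation 90°, i.e. at age 29.531 × 90/360 = 7.383 d.
Already past this cycle's first quarter; the next is at 7.383 + 29.531 = 36.914 d, so 36.914 − 27 = 9.914 days.

9.9 days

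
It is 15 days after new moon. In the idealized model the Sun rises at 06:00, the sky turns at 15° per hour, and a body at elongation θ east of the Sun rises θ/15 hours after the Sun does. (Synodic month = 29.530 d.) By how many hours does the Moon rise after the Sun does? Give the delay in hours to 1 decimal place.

12.2 h

The Moon has covered 15/29.530 of its cycle, so θ ≈ 360° × 15/29.530 = 182.9°.
The Moon trails the Sun by θ/15 = 182.9/15 ≈ 12.19 hours.
So the Moon rises 12.19 h after the Sun.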